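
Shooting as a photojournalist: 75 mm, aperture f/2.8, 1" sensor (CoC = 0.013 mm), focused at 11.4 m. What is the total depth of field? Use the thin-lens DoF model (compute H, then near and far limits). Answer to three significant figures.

1.68 m

Hyperfocal distance H = f²/(N·c) + f = 75²/(2.8 × 0.013) + 75 = 5625/0.0364 + 75 ≈ 154608.0 mm ≈ 154.6 m.
Near limit Dn = s·(H − f)/(H + s − 2f) = 11400 × (154608.0 − 75) / (154608.0 + 11400 − 2 × 75) = 11400 × 154533.0 / 165858.0 ≈ 10621.6 mm.
Far limit Df = s·(H − f)/(H − s) = 11400 × (154608.0 − 75) / (154608.0 − 11400) = 11400 × 154533.0 / 143208.0 ≈ 12301.5 mm.
Depth of field = Df − Dn = 12301.5 − 10621.6 ≈ 1679.9 mm ≈ 1.68 m.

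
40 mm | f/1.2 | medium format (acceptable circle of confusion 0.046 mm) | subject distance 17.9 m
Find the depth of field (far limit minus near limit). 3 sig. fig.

Hyperfocal distance H = f²/(N·c) + f = 40²/(1.2 × 0.046) + 40 = 1600/0.0552 + 40 ≈ 29025.5 mm ≈ 29.03 m.
Near limit Dn = s·(H − f)/(H + s − 2f) = 17900 × (29025.5 − 40) / (29025.5 + 17900 − 2 × 40) = 17900 × 28985.5 / 46845.5 ≈ 11076 mm.
Far limit Df = s·(H − f)/(H − s) = 17900 × (29025.5 − 40) / (29025.5 − 17900) = 17900 × 28985.5 / 11125.5 ≈ 46635 mm.
Depth of field = Df − Dn = 46635 − 11076 ≈ 35559 mm ≈ 35.6 m.

35.6 m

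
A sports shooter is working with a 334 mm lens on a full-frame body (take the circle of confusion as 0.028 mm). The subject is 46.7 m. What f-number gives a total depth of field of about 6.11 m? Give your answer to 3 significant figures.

f/5.60

Write h = H − f = f²/(N·c). The thin-lens limits are Dn = s·h/(h + (s−f)) and Df = s·h/(h − (s−f)), so DoF = Df − Dn = 2·s·(s−f)·h / (h² − (s−f)²).
That is a quadratic in h: DoF·h² − 2·s·(s−f)·h − DoF·(s−f)² = 0 ⇒ h = (s−f)·(s + √(s² + DoF²)) / DoF = 46366 × (46700 + √(46700² + 6110²)) / 6110 = 46366 × (46700 + 47098.0) / 6110 ≈ 711790 mm.
Then N = f²/(c·h) = 334² / (0.028 × 711790) = 111556 / 19930 ≈ 5.60.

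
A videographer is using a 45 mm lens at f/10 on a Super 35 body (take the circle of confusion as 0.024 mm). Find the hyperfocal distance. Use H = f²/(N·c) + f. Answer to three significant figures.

Hyperfocal distance H = f²/(N·c) + f = 45²/(10 × 0.024) + 45 = 2025/0.24 + 45 ≈ 8482.5 mm ≈ 8.48 m.

8.48 m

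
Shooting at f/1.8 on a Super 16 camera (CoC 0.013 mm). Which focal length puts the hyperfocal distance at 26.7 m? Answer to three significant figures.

25.0 mm

From H = f²/(N·c) + f, with f ≪ H: f ≈ √(H·N·c) = √(26700 × 1.8 × 0.013) = √624.78 ≈ 25.00 mm.
The +f correction barely moves this — solving exactly, f² + N·c·f − N·c·H = 0 ⇒ f = (−N·c + √((N·c)² + 4·N·c·H))/2 = (−0.0234 + √2499.1)/2 ≈ 24.984 mm, so f ≈ 25.0 mm.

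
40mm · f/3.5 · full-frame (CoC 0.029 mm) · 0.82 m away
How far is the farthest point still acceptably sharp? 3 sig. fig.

0.863 m

Hyperfocal distance H = f²/(N·c) + f = 40²/(3.5 × 0.029) + 40 = 1600/0.1015 + 40 ≈ 15803.5 mm ≈ 15.80 m.
Far limit Df = s·(H − f)/(H − s) = 820 × (15803.5 − 40) / (15803.5 − 820) = 820 × 15763.5 / 14983.5 ≈ 862.69 mm ≈ 0.863 m.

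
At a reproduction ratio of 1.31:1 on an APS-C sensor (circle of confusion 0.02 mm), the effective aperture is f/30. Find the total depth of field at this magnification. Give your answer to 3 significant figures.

0.699 mm

At magnification m, DoF ≈ 2·N_eff·c/m² = 2 × 30 × 0.02 / 1.31² = 1.2 / 1.716 ≈ 0.699 mm.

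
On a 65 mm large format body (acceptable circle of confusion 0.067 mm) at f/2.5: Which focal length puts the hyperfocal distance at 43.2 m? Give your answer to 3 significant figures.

85.0 mm

From H = f²/(N·c) + f, with f ≪ H: f ≈ √(H·N·c) = √(43200 × 2.5 × 0.067) = √7236.0 ≈ 85.06 mm.
Exact: f² + N·c·f − N·c·H = 0 ⇒ f = (−N·c + √((N·c)² + 4·N·c·H))/2 = (−0.1675 + √28944)/2 ≈ 84.981 mm ≈ 85.0 mm.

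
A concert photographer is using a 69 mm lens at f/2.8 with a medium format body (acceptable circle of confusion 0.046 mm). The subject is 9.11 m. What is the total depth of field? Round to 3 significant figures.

Hyperfocal distance H = f²/(N·c) + f = 69²/(2.8 × 0.046) + 69 = 4761/0.1288 + 69 ≈ 37033.3 mm ≈ 37.03 m.
Near limit Dn = s·(H − f)/(H + s − 2f) = 9110 × (37033.3 − 69) / (37033.3 + 9110 − 2 × 69) = 9110 × 36964.3 / 46005.3 ≈ 7319.7 mm.
Far limit Df = s·(H − f)/(H − s) = 9110 × (37033.3 − 69) / (37033.3 − 9110) = 9110 × 36964.3 / 27923.3 ≈ 12059.6 mm.
Depth of field = Df − Dn = 12059.6 − 7319.7 ≈ 4739.9 mm ≈ 4.74 m.

4.74 m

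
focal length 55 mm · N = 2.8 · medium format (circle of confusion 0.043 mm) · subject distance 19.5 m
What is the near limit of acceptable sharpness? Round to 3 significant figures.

11.0 m

Hyperfocal distance H = f²/(N·c) + f = 55²/(2.8 × 0.043) + 55 = 3025/0.1204 + 55 ≈ 25179.6 mm ≈ 25.18 m.
Near limit Dn = s·(H − f)/(H + s − 2f) = 19500 × (25179.6 − 55) / (25179.6 + 19500 − 2 × 55) = 19500 × 25124.6 / 44569.6 ≈ 10992 mm ≈ 11.0 m.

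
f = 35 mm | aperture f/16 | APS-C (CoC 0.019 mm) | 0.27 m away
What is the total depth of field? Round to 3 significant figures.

Hyperfocal distance H = f²/(N·c) + f = 35²/(16 × 0.019) + 35 = 1225/0.304 + 35 ≈ 4064.6 mm ≈ 4.065 m.
Near limit Dn = s·(H − f)/(H + s − 2f) = 270 × (4064.6 − 35) / (4064.6 + 270 − 2 × 35) = 270 × 4029.6 / 4264.6 ≈ 255.122 mm.
Far limit Df = s·(H − f)/(H − s) = 270 × (4064.6 − 35) / (4064.6 − 270) = 270 × 4029.6 / 3794.6 ≈ 286.721 mm.
Depth of field = Df − Dn = 286.721 − 255.122 ≈ 31.599 mm.

31.6 mm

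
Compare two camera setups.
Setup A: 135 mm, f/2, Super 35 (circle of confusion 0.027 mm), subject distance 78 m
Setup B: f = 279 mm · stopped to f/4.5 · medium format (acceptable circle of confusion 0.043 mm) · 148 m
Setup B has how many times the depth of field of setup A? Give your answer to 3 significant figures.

Setup A: H = 135²/(2×0.027) + 135 ≈ 337635.0 mm; DoF = Df − Dn = 101392 − 63378 ≈ 38014 mm.
Setup B: H = 279²/(4.5×0.043) + 279 ≈ 402558.1 mm; DoF = Df − Dn = 233885 − 108250 ≈ 125635 mm.
Ratio = 125635 / 38014 ≈ 3.30.

3.30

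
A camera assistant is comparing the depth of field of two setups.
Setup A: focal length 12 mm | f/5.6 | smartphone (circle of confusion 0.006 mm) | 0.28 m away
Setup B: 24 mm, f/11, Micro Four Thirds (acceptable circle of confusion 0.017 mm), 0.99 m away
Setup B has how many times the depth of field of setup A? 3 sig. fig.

19.6

Setup A: H = 12²/(5.6×0.006) + 12 ≈ 4297.7 mm; DoF = Df − Dn = 298.677 − 263.521 ≈ 35.156 mm.
Setup B: H = 24²/(11×0.017) + 24 ≈ 3104.2 mm; DoF = Df − Dn = 1442.34 − 753.65 ≈ 688.69 mm.
Ratio = 688.69 / 35.156 ≈ 19.6.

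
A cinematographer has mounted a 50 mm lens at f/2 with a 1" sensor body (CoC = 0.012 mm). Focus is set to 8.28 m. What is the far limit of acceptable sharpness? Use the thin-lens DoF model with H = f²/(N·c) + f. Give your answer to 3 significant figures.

8.99 m

Hyperfocal distance H = f²/(N·c) + f = 50²/(2 × 0.012) + 50 = 2500/0.024 + 50 ≈ 104216.7 mm ≈ 104.2 m.
Far limit Df = s·(H − f)/(H − s) = 8280 × (104216.7 − 50) / (104216.7 − 8280) = 8280 × 104166.7 / 95936.7 ≈ 8990.3 mm ≈ 8.99 m.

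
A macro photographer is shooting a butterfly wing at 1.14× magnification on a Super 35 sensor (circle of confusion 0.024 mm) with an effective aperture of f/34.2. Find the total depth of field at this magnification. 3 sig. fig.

1.26 mm

At magnification m, DoF ≈ 2·N_eff·c/m² = 2 × 34.2 × 0.024 / 1.14² = 1.642 / 1.3 ≈ 1.26 mm.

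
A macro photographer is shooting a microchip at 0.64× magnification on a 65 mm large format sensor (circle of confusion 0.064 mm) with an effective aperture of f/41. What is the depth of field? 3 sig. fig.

At magnification m, DoF ≈ 2·N_eff·c/m² = 2 × 41 × 0.064 / 0.64² = 5.248 / 0.4096 ≈ 12.8 mm.

12.8 mm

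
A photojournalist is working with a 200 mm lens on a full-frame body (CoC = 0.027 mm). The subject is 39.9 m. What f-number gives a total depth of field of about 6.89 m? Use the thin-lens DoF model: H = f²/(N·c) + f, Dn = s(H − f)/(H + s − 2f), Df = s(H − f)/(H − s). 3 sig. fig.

f/3.20

Write h = H − f = f²/(N·c). The thin-lens limits are Dn = s·h/(h + (s−f)) and Df = s·h/(h − (s−f)), so DoF = Df − Dn = 2·s·(s−f)·h / (h² − (s−f)²).
That is a quadratic in h: DoF·h² − 2·s·(s−f)·h − DoF·(s−f)² = 0 ⇒ h = (s−f)·(s + √(s² + DoF²)) / DoF = 39700 × (39900 + √(39900² + 6890²)) / 6890 = 39700 × (39900 + 40490.5) / 6890 ≈ 463208 mm.
Then N = f²/(c·h) = 200² / (0.027 × 463208) = 40000 / 12507 ≈ 3.20.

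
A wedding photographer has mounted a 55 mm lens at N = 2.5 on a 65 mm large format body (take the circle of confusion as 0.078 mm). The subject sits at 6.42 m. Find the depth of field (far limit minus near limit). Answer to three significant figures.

Hyperfocal distance H = f²/(N·c) + f = 55²/(2.5 × 0.078) + 55 = 3025/0.195 + 55 ≈ 15567.8 mm ≈ 15.57 m.
Near limit Dn = s·(H − f)/(H + s − 2f) = 6420 × (15567.8 − 55) / (15567.8 + 6420 − 2 × 55) = 6420 × 15512.8 / 21877.8 ≈ 4552.2 mm.
Far limit Df = s·(H − f)/(H − s) = 6420 × (15567.8 − 55) / (15567.8 − 6420) = 6420 × 15512.8 / 9147.8 ≈ 10887.0 mm.
Depth of field = Df − Dn = 10887.0 − 4552.2 ≈ 6334.8 mm ≈ 6.33 m.

6.33 m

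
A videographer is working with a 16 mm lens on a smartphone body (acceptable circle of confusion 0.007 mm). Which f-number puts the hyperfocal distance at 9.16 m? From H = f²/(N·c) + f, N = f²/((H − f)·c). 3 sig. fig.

Rearrange H = f²/(N·c) + f for N: N = f² / ((H − f)·c).
N = 16² / ((9160 − 16) × 0.007) = 256 / 64.01 ≈ 4.

f/4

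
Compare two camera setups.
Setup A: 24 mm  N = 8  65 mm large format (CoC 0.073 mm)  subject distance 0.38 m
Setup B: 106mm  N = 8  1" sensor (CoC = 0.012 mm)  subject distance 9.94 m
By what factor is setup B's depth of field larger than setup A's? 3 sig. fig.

5.33

Setup A: H = 24²/(8×0.073) + 24 ≈ 1010.3 mm; DoF = Df − Dn = 594.63 − 279.22 ≈ 315.41 mm.
Setup B: H = 106²/(8×0.012) + 106 ≈ 117147.7 mm; DoF = Df − Dn = 10851.8 − 9169.6 ≈ 1682.2 mm.
Ratio = 1682.2 / 315.41 ≈ 5.33.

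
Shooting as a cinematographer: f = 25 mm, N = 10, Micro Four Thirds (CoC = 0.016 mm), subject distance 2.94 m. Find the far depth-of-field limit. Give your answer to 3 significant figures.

11.6 m

Hyperfocal distance H = f²/(N·c) + f = 25²/(10 × 0.016) + 25 = 625/0.16 + 25 ≈ 3931.2 mm ≈ 3.931 m.
Far limit Df = s·(H − f)/(H − s) = 2940 × (3931.2 − 25) / (3931.2 − 2940) = 2940 × 3906.2 / 991.2 ≈ 11586 mm ≈ 11.6 m.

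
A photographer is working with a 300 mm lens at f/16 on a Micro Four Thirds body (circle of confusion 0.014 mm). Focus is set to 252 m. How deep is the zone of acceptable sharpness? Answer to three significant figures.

520 m

Hyperfocal distance H = f²/(N·c) + f = 300²/(16 × 0.014) + 300 = 90000/0.224 + 300 ≈ 402085.7 mm ≈ 402.1 m.
Near limit Dn = s·(H − f)/(H + s − 2f) = 252000 × (402085.7 − 300) / (402085.7 + 252000 − 2 × 300) = 252000 × 401785.7 / 653485.7 ≈ 154938 mm.
Far limit Df = s·(H − f)/(H − s) = 252000 × (402085.7 − 300) / (402085.7 − 252000) = 252000 × 401785.7 / 150085.7 ≈ 674615 mm.
Depth of field = Df − Dn = 674615 − 154938 ≈ 519677 mm ≈ 520 m.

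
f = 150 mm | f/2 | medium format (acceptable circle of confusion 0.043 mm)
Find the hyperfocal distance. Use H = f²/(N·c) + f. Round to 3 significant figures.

Hyperfocal distance H = f²/(N·c) + f = 150²/(2 × 0.043) + 150 = 22500/0.086 + 150 ≈ 261777.9 mm ≈ 262 m.

262 m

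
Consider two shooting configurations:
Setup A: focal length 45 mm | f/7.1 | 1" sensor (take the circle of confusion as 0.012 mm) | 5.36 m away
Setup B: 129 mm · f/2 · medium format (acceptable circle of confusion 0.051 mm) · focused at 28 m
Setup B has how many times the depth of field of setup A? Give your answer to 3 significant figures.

Setup A: H = 45²/(7.1×0.012) + 45 ≈ 23812.6 mm; DoF = Df − Dn = 6903.9 − 4380.4 ≈ 2523.5 mm.
Setup B: H = 129²/(2×0.051) + 129 ≈ 163276.1 mm; DoF = Df − Dn = 33768.9 − 23914.6 ≈ 9854.3 mm.
Ratio = 9854.3 / 2523.5 ≈ 3.91.

3.91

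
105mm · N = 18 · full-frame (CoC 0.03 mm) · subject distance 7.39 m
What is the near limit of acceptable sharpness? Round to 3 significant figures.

Hyperfocal distance H = f²/(N·c) + f = 105²/(18 × 0.03) + 105 = 11025/0.54 + 105 ≈ 20521.7 mm ≈ 20.52 m.
Near limit Dn = s·(H − f)/(H + s − 2f) = 7390 × (20521.7 − 105) / (20521.7 + 7390 − 2 × 105) = 7390 × 20416.7 / 27701.7 ≈ 5446.6 mm ≈ 5.45 m.

5.45 m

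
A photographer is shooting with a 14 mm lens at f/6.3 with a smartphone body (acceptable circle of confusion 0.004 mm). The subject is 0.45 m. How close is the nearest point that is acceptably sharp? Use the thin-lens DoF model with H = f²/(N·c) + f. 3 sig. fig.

426 mm

Hyperfocal distance H = f²/(N·c) + f = 14²/(6.3 × 0.004) + 14 = 196/0.0252 + 14 ≈ 7791.8 mm ≈ 7.792 m.
Near limit Dn = s·(H − f)/(H + s − 2f) = 450 × (7791.8 − 14) / (7791.8 + 450 − 2 × 14) = 450 × 7777.8 / 8213.8 ≈ 426.11 mm.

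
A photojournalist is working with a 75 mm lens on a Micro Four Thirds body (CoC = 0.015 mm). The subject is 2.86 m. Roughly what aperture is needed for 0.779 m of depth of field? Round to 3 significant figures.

f/18

Write h = H − f = f²/(N·c). The thin-lens limits are Dn = s·h/(h + (s−f)) and Df = s·h/(h − (s−f)), so DoF = Df − Dn = 2·s·(s−f)·h / (h² − (s−f)²).
That is a quadratic in h: DoF·h² − 2·s·(s−f)·h − DoF·(s−f)² = 0 ⇒ h = (s−f)·(s + √(s² + DoF²)) / DoF = 2785 × (2860 + √(2860² + 779²)) / 779 = 2785 × (2860 + 2964.19) / 779 ≈ 20822 mm.
Then N = f²/(c·h) = 75² / (0.015 × 20822) = 5625 / 312.33 ≈ 18.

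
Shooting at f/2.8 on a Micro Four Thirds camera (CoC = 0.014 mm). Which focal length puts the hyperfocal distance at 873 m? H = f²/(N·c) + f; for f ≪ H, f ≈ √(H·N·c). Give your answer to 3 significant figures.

185 mm

From H = f²/(N·c) + f, with f ≪ H: f ≈ √(H·N·c) = √(873000 × 2.8 × 0.014) = √34222 ≈ 185.0 mm.
The +f correction barely moves this — solving exactly, f² + N·c·f − N·c·H = 0 ⇒ f = (−N·c + √((N·c)² + 4·N·c·H))/2 = (−0.0392 + √136886)/2 ≈ 184.97 mm, so f ≈ 185 mm.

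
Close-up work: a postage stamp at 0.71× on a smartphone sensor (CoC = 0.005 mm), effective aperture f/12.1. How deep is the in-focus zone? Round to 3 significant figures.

0.240 mm

At magnification m, DoF ≈ 2·N_eff·c/m² = 2 × 12.1 × 0.005 / 0.71² = 0.121 / 0.5041 ≈ 0.24 mm.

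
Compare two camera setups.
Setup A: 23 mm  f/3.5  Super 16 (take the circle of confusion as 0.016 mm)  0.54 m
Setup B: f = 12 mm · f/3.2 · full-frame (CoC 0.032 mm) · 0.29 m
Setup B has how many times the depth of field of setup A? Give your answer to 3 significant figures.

Setup A: H = 23²/(3.5×0.016) + 23 ≈ 9469.4 mm; DoF = Df − Dn = 571.265 − 511.980 ≈ 59.285 mm.
Setup B: H = 12²/(3.2×0.032) + 12 ≈ 1418.2 mm; DoF = Df − Dn = 361.46 − 242.13 ≈ 119.33 mm.
Ratio = 119.33 / 59.285 ≈ 2.01.

2.01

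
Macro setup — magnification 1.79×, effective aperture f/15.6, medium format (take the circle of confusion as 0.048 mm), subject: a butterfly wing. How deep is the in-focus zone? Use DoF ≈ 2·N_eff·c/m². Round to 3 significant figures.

0.467 mm

At magnification m, DoF ≈ 2·N_eff·c/m² = 2 × 15.6 × 0.048 / 1.79² = 1.498 / 3.204 ≈ 0.467 mm.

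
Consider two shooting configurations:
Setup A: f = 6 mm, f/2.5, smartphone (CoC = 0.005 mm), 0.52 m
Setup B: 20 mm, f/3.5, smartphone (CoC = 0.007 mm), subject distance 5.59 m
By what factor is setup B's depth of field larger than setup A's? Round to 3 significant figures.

Setup A: H = 6²/(2.5×0.005) + 6 ≈ 2886.0 mm; DoF = Df − Dn = 632.97 − 441.25 ≈ 191.72 mm.
Setup B: H = 20²/(3.5×0.007) + 20 ≈ 16346.5 mm; DoF = Df − Dn = 8484.6 − 4168.0 ≈ 4316.6 mm.
Ratio = 4316.6 / 191.72 ≈ 22.5.

22.5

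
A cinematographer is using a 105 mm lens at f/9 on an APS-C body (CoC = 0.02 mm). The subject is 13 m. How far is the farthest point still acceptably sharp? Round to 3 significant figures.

16.5 m

Hyperfocal distance H = f²/(N·c) + f = 105²/(9 × 0.02) + 105 = 11025/0.18 + 105 ≈ 61355.0 mm ≈ 61.35 m.
Far limit Df = s·(H − f)/(H − s) = 13000 × (61355.0 − 105) / (61355.0 − 13000) = 13000 × 61250.0 / 48355.0 ≈ 16467 mm ≈ 16.5 m.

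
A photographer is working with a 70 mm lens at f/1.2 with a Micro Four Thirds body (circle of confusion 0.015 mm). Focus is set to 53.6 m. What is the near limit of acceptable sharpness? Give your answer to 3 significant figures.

44.8 m

Hyperfocal distance H = f²/(N·c) + f = 70²/(1.2 × 0.015) + 70 = 4900/0.018 + 70 ≈ 272292.2 mm ≈ 272.3 m.
Near limit Dn = s·(H − f)/(H + s − 2f) = 53600 × (272292.2 − 70) / (272292.2 + 53600 − 2 × 70) = 53600 × 272222.2 / 325752.2 ≈ 44792 mm ≈ 44.8 m.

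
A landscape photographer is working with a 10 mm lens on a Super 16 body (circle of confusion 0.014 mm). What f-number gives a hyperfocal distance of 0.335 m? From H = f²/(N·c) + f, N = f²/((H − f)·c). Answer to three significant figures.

Rearrange H = f²/(N·c) + f for N: N = f² / ((H − f)·c).
N = 10² / ((335 − 10) × 0.014) = 100 / 4.550 ≈ 22.

f/22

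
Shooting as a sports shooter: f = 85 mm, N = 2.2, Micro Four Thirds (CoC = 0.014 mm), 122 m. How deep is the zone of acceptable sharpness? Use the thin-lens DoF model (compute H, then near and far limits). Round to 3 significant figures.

174 m

Hyperfocal distance H = f²/(N·c) + f = 85²/(2.2 × 0.014) + 85 = 7225/0.0308 + 85 ≈ 234662.9 mm ≈ 234.7 m.
Near limit Dn = s·(H − f)/(H + s − 2f) = 122000 × (234662.9 − 85) / (234662.9 + 122000 − 2 × 85) = 122000 × 234577.9 / 356492.9 ≈ 80278 mm.
Far limit Df = s·(H − f)/(H − s) = 122000 × (234662.9 − 85) / (234662.9 − 122000) = 122000 × 234577.9 / 112662.9 ≈ 254019 mm.
Depth of field = Df − Dn = 254019 − 80278 ≈ 173741 mm ≈ 174 m.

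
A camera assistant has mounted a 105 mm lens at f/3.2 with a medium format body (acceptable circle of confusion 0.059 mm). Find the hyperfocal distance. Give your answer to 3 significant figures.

Hyperfocal distance H = f²/(N·c) + f = 105²/(3.2 × 0.059) + 105 = 11025/0.1888 + 105 ≈ 58500.1 mm ≈ 58.5 m.

58.5 m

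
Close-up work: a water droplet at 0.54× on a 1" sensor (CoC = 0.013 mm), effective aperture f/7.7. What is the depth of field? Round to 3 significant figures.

At magnification m, DoF ≈ 2·N_eff·c/m² = 2 × 7.7 × 0.013 / 0.54² = 0.2002 / 0.2916 ≈ 0.687 mm.

0.687 mm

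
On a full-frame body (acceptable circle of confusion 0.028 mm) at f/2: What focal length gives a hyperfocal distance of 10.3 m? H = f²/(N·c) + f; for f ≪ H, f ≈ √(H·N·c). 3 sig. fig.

From H = f²/(N·c) + f, with f ≪ H: f ≈ √(H·N·c) = √(10300 × 2 × 0.028) = √576.80 ≈ 24.02 mm.
The +f correction barely moves this — solving exactly, f² + N·c·f − N·c·H = 0 ⇒ f = (−N·c + √((N·c)² + 4·N·c·H))/2 = (−0.056 + √2307.2)/2 ≈ 23.989 mm, so f ≈ 24.0 mm.

24.0 mm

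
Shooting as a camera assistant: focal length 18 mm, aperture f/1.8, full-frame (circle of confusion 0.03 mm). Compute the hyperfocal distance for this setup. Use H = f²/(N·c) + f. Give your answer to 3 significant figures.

6.02 m

Hyperfocal distance H = f²/(N·c) + f = 18²/(1.8 × 0.03) + 18 = 324/0.054 + 18 ≈ 6018.0 mm ≈ 6.02 m.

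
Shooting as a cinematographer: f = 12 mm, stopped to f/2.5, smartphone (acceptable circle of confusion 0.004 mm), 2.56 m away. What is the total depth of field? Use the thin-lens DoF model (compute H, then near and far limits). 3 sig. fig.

Hyperfocal distance H = f²/(N·c) + f = 12²/(2.5 × 0.004) + 12 = 144/0.01 + 12 ≈ 14412.0 mm ≈ 14.41 m.
Near limit Dn = s·(H − f)/(H + s − 2f) = 2560 × (14412.0 − 12) / (14412.0 + 2560 − 2 × 12) = 2560 × 14400.0 / 16948.0 ≈ 2175.12 mm.
Far limit Df = s·(H − f)/(H − s) = 2560 × (14412.0 − 12) / (14412.0 − 2560) = 2560 × 14400.0 / 11852.0 ≈ 3110.36 mm.
Depth of field = Df − Dn = 3110.36 − 2175.12 ≈ 935.24 mm ≈ 0.935 m.

0.935 m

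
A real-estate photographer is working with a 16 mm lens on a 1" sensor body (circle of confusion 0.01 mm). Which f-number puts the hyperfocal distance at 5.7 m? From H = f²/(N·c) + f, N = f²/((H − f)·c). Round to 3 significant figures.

f/4.50

Rearrange H = f²/(N·c) + f for N: N = f² / ((H − f)·c).
N = 16² / ((5700 − 16) × 0.01) = 256 / 56.84 ≈ 4.50.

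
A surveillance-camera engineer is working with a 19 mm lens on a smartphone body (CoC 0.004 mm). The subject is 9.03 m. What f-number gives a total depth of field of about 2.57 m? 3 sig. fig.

f/1.40

Write h = H − f = f²/(N·c). The thin-lens limits are Dn = s·h/(h + (s−f)) and Df = s·h/(h − (s−f)), so DoF = Df − Dn = 2·s·(s−f)·h / (h² − (s−f)²).
That is a quadratic in h: DoF·h² − 2·s·(s−f)·h − DoF·(s−f)² = 0 ⇒ h = (s−f)·(s + √(s² + DoF²)) / DoF = 9011 × (9030 + √(9030² + 2570²)) / 2570 = 9011 × (9030 + 9388.60) / 2570 ≈ 64580 mm.
Then N = f²/(c·h) = 19² / (0.004 × 64580) = 361 / 258.32 ≈ 1.40.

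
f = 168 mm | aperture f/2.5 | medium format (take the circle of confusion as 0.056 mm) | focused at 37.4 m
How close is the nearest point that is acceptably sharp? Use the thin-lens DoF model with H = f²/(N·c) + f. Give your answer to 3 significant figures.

31.6 m

Hyperfocal distance H = f²/(N·c) + f = 168²/(2.5 × 0.056) + 168 = 28224/0.14 + 168 ≈ 201768.0 mm ≈ 201.8 m.
Near limit Dn = s·(H − f)/(H + s − 2f) = 37400 × (201768.0 − 168) / (201768.0 + 37400 − 2 × 168) = 37400 × 201600.0 / 238832.0 ≈ 31570 mm ≈ 31.6 m.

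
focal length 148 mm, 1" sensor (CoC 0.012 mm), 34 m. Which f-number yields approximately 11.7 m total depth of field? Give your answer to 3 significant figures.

Write h = H − f = f²/(N·c). The thin-lens limits are Dn = s·h/(h + (s−f)) and Df = s·h/(h − (s−f)), so DoF = Df − Dn = 2·s·(s−f)·h / (h² − (s−f)²).
That is a quadratic in h: DoF·h² − 2·s·(s−f)·h − DoF·(s−f)² = 0 ⇒ h = (s−f)·(s + √(s² + DoF²)) / DoF = 33852 × (34000 + √(34000² + 11700²)) / 11700 = 33852 × (34000 + 35956.8) / 11700 ≈ 202408 mm.
Then N = f²/(c·h) = 148² / (0.012 × 202408) = 21904 / 2428.9 ≈ 9.02.

f/9.02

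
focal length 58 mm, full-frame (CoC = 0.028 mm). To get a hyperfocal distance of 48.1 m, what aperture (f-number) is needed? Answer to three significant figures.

f/2.50

Rearrange H = f²/(N·c) + f for N: N = f² / ((H − f)·c).
N = 58² / ((48100 − 58) × 0.028) = 3364 / 1345 ≈ 2.50.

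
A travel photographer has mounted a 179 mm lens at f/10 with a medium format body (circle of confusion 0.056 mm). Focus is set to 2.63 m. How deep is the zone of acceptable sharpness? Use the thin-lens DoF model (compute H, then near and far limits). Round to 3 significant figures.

Hyperfocal distance H = f²/(N·c) + f = 179²/(10 × 0.056) + 179 = 32041/0.56 + 179 ≈ 57395.1 mm ≈ 57.40 m.
Near limit Dn = s·(H − f)/(H + s − 2f) = 2630 × (57395.1 − 179) / (57395.1 + 2630 − 2 × 179) = 2630 × 57216.1 / 59667.1 ≈ 2521.97 mm.
Far limit Df = s·(H − f)/(H − s) = 2630 × (57395.1 − 179) / (57395.1 − 2630) = 2630 × 57216.1 / 54765.1 ≈ 2747.71 mm.
Depth of field = Df − Dn = 2747.71 − 2521.97 ≈ 225.74 mm.

226 mm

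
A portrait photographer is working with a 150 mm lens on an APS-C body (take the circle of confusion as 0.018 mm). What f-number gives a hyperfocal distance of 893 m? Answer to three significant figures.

Rearrange H = f²/(N·c) + f for N: N = f² / ((H − f)·c).
N = 150² / ((893000 − 150) × 0.018) = 22500 / 16071 ≈ 1.40.

f/1.40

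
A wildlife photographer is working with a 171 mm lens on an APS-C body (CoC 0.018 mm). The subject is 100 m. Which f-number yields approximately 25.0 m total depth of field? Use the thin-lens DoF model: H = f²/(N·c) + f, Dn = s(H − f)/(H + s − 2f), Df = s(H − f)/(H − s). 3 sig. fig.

Write h = H − f = f²/(N·c). The thin-lens limits are Dn = s·h/(h + (s−f)) and Df = s·h/(h − (s−f)), so DoF = Df − Dn = 2·s·(s−f)·h / (h² − (s−f)²).
That is a quadratic in h: DoF·h² − 2·s·(s−f)·h − DoF·(s−f)² = 0 ⇒ h = (s−f)·(s + √(s² + DoF²)) / DoF = 99829 × (100000 + √(100000² + 25000²)) / 25000 = 99829 × (100000 + 103078) / 25000 ≈ 810922 mm.
Then N = f²/(c·h) = 171² / (0.018 × 810922) = 29241 / 14597 ≈ 2.00.

f/2.00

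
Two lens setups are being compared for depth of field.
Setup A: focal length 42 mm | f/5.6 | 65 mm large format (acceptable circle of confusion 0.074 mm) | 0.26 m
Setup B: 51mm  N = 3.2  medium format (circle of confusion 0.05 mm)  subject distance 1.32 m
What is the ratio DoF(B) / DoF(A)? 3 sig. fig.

Setup A: H = 42²/(5.6×0.074) + 42 ≈ 4298.8 mm; DoF = Df − Dn = 274.034 − 247.333 ≈ 26.701 mm.
Setup B: H = 51²/(3.2×0.05) + 51 ≈ 16307.2 mm; DoF = Df − Dn = 1431.77 − 1224.42 ≈ 207.35 mm.
Ratio = 207.35 / 26.701 ≈ 7.77.

7.77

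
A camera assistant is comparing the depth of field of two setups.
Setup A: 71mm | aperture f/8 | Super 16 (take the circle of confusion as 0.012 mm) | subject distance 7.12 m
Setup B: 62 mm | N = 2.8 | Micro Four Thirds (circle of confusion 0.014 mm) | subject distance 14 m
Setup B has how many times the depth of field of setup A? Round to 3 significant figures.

Setup A: H = 71²/(8×0.012) + 71 ≈ 52581.4 mm; DoF = Df − Dn = 8224.0 − 6277.3 ≈ 1946.7 mm.
Setup B: H = 62²/(2.8×0.014) + 62 ≈ 98123.2 mm; DoF = Df − Dn = 16319.6 − 12257.7 ≈ 4061.9 mm.
Ratio = 4061.9 / 1946.7 ≈ 2.09.

2.09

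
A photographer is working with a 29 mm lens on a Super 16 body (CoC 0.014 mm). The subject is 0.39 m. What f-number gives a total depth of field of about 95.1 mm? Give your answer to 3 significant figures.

f/20

Write h = H − f = f²/(N·c). The thin-lens limits are Dn = s·h/(h + (s−f)) and Df = s·h/(h − (s−f)), so DoF = Df − Dn = 2·s·(s−f)·h / (h² − (s−f)²).
That is a quadratic in h: DoF·h² − 2·s·(s−f)·h − DoF·(s−f)² = 0 ⇒ h = (s−f)·(s + √(s² + DoF²)) / DoF = 361 × (390 + √(390² + 95.1²)) / 95.1 = 361 × (390 + 401.427) / 95.1 ≈ 3004.3 mm.
Then N = f²/(c·h) = 29² / (0.014 × 3004.3) = 841 / 42.060 ≈ 20.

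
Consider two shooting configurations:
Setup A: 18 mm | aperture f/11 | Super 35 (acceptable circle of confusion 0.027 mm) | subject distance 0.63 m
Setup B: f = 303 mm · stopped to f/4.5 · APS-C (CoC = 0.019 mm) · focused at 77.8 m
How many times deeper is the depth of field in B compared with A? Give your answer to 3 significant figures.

Setup A: H = 18²/(11×0.027) + 18 ≈ 1108.9 mm; DoF = Df − Dn = 1435.1 − 403.6 ≈ 1031.5 mm.
Setup B: H = 303²/(4.5×0.019) + 303 ≈ 1074092.5 mm; DoF = Df − Dn = 83852 − 72563 ≈ 11289 mm.
Ratio = 11289 / 1031.5 ≈ 10.9.

10.9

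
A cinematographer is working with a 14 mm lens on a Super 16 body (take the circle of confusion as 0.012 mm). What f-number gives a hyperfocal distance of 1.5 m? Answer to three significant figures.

Rearrange H = f²/(N·c) + f for N: N = f² / ((H − f)·c).
N = 14² / ((1500 − 14) × 0.012) = 196 / 17.83 ≈ 11.

f/11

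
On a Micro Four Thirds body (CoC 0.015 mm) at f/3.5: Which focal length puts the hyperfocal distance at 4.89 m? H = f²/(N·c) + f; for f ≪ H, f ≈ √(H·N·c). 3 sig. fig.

16.0 mm

From H = f²/(N·c) + f, with f ≪ H: f ≈ √(H·N·c) = √(4890 × 3.5 × 0.015) = √256.72 ≈ 16.02 mm.
The +f correction barely moves this — solving exactly, f² + N·c·f − N·c·H = 0 ⇒ f = (−N·c + √((N·c)² + 4·N·c·H))/2 = (−0.0525 + √1026.9)/2 ≈ 15.996 mm, so f ≈ 16.0 mm.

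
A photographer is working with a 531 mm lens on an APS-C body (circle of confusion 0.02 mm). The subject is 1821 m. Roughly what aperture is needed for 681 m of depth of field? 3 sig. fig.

f/1.40

Write h = H − f = f²/(N·c). The thin-lens limits are Dn = s·h/(h + (s−f)) and Df = s·h/(h − (s−f)), so DoF = Df − Dn = 2·s·(s−f)·h / (h² − (s−f)²).
That is a quadratic in h: DoF·h² − 2·s·(s−f)·h − DoF·(s−f)² = 0 ⇒ h = (s−f)·(s + √(s² + DoF²)) / DoF = 1820469 × (1821000 + √(1821000² + 681000²)) / 681000 = 1820469 × (1821000 + 1944171) / 681000 ≈ 10065165 mm.
Then N = f²/(c·h) = 531² / (0.02 × 10065165) = 281961 / 201303 ≈ 1.40.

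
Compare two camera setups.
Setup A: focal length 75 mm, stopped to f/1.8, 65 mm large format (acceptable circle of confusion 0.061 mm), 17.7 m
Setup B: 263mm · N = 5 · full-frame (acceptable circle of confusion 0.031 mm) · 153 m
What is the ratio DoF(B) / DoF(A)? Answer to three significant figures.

Setup A: H = 75²/(1.8×0.061) + 75 ≈ 51304.5 mm; DoF = Df − Dn = 26983 − 13169 ≈ 13814 mm.
Setup B: H = 263²/(5×0.031) + 263 ≈ 446514.6 mm; DoF = Df − Dn = 232617 − 113986 ≈ 118631 mm.
Ratio = 118631 / 13814 ≈ 8.59.

8.59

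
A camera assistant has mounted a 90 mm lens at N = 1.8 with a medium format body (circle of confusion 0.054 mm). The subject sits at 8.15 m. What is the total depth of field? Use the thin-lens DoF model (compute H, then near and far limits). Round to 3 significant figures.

1.59 m

Hyperfocal distance H = f²/(N·c) + f = 90²/(1.8 × 0.054) + 90 = 8100/0.0972 + 90 ≈ 83423.3 mm ≈ 83.42 m.
Near limit Dn = s·(H − f)/(H + s − 2f) = 8150 × (83423.3 − 90) / (83423.3 + 8150 − 2 × 90) = 8150 × 83333.3 / 91393.3 ≈ 7431.2 mm.
Far limit Df = s·(H − f)/(H − s) = 8150 × (83423.3 − 90) / (83423.3 − 8150) = 8150 × 83333.3 / 75273.3 ≈ 9022.7 mm.
Depth of field = Df − Dn = 9022.7 − 7431.2 ≈ 1591.5 mm ≈ 1.59 m.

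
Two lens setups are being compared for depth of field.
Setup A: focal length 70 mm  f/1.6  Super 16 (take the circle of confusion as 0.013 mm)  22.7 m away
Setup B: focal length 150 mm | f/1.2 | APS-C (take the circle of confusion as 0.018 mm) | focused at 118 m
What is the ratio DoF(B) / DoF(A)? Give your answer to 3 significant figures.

Setup A: H = 70²/(1.6×0.013) + 70 ≈ 235646.9 mm; DoF = Df − Dn = 25112.3 − 20710.5 ≈ 4401.8 mm.
Setup B: H = 150²/(1.2×0.018) + 150 ≈ 1041816.7 mm; DoF = Df − Dn = 133053 − 106007 ≈ 27046 mm.
Ratio = 27046 / 4401.8 ≈ 6.14.

6.14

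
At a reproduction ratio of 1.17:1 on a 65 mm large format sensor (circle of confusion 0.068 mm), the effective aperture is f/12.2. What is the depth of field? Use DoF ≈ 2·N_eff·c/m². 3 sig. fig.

1.21 mm

At magnification m, DoF ≈ 2·N_eff·c/m² = 2 × 12.2 × 0.068 / 1.17² = 1.659 / 1.369 ≈ 1.21 mm.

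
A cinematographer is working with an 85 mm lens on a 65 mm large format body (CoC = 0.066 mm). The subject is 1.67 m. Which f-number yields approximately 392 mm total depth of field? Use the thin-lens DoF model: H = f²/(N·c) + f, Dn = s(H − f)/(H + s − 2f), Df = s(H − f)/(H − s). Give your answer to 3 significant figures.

Write h = H − f = f²/(N·c). The thin-lens limits are Dn = s·h/(h + (s−f)) and Df = s·h/(h − (s−f)), so DoF = Df − Dn = 2·s·(s−f)·h / (h² − (s−f)²).
That is a quadratic in h: DoF·h² − 2·s·(s−f)·h − DoF·(s−f)² = 0 ⇒ h = (s−f)·(s + √(s² + DoF²)) / DoF = 1585 × (1670 + √(1670² + 392²)) / 392 = 1585 × (1670 + 1715.39) / 392 ≈ 13688 mm.
Then N = f²/(c·h) = 85² / (0.066 × 13688) = 7225 / 903.43 ≈ 8.

f/8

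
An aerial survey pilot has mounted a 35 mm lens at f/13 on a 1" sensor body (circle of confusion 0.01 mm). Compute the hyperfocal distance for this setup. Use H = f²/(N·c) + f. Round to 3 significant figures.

9.46 m

Hyperfocal distance H = f²/(N·c) + f = 35²/(13 × 0.01) + 35 = 1225/0.13 + 35 ≈ 9458.1 mm ≈ 9.46 m.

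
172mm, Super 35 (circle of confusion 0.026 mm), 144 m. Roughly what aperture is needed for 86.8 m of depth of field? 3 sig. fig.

f/2.20

Write h = H − f = f²/(N·c). The thin-lens limits are Dn = s·h/(h + (s−f)) and Df = s·h/(h − (s−f)), so DoF = Df − Dn = 2·s·(s−f)·h / (h² − (s−f)²).
That is a quadratic in h: DoF·h² − 2·s·(s−f)·h − DoF·(s−f)² = 0 ⇒ h = (s−f)·(s + √(s² + DoF²)) / DoF = 143828 × (144000 + √(144000² + 86800²)) / 86800 = 143828 × (144000 + 168138) / 86800 ≈ 517213 mm.
Then N = f²/(c·h) = 172² / (0.026 × 517213) = 29584 / 13448 ≈ 2.20.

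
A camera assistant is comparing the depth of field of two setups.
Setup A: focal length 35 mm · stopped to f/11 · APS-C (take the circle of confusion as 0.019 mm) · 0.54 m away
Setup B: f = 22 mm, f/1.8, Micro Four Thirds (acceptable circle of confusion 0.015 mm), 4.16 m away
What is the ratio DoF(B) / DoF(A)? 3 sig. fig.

21.6

Setup A: H = 35²/(11×0.019) + 35 ≈ 5896.2 mm; DoF = Df − Dn = 590.913 − 497.165 ≈ 93.748 mm.
Setup B: H = 22²/(1.8×0.015) + 22 ≈ 17947.9 mm; DoF = Df − Dn = 5408.5 − 3379.8 ≈ 2028.7 mm.
Ratio = 2028.7 / 93.748 ≈ 21.6.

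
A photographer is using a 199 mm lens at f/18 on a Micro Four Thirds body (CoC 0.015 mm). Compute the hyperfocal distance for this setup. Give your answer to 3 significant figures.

Hyperfocal distance H = f²/(N·c) + f = 199²/(18 × 0.015) + 199 = 39601/0.27 + 199 ≈ 146869.4 mm ≈ 147 m.

147 m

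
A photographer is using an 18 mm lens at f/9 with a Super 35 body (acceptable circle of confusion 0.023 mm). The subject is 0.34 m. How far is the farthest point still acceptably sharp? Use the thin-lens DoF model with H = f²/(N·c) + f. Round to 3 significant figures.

Hyperfocal distance H = f²/(N·c) + f = 18²/(9 × 0.023) + 18 = 324/0.207 + 18 ≈ 1583.2 mm ≈ 1.583 m.
Far limit Df = s·(H − f)/(H − s) = 340 × (1583.2 − 18) / (1583.2 − 340) = 340 × 1565.2 / 1243.2 ≈ 428.06 mm.

428 mm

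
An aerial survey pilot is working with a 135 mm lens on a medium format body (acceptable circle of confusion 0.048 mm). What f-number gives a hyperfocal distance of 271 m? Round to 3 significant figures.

f/1.40

Rearrange H = f²/(N·c) + f for N: N = f² / ((H − f)·c).
N = 135² / ((271000 − 135) × 0.048) = 18225 / 13002 ≈ 1.40.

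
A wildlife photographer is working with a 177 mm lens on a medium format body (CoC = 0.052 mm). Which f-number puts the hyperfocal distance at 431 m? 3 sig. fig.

Rearrange H = f²/(N·c) + f for N: N = f² / ((H − f)·c).
N = 177² / ((431000 − 177) × 0.052) = 31329 / 22403 ≈ 1.40.

f/1.40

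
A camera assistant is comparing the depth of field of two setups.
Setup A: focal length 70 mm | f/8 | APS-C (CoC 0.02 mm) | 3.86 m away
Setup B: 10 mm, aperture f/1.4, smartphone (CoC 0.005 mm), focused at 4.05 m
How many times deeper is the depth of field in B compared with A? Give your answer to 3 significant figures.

2.57

Setup A: H = 70²/(8×0.02) + 70 ≈ 30695.0 mm; DoF = Df − Dn = 4405.16 − 3434.91 ≈ 970.25 mm.
Setup B: H = 10²/(1.4×0.005) + 10 ≈ 14295.7 mm; DoF = Df − Dn = 5647.0 − 3157.2 ≈ 2489.8 mm.
Ratio = 2489.8 / 970.25 ≈ 2.57.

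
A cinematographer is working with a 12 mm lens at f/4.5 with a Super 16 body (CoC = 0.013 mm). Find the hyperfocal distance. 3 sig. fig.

2.47 m

Hyperfocal distance H = f²/(N·c) + f = 12²/(4.5 × 0.013) + 12 = 144/0.0585 + 12 ≈ 2473.5 mm ≈ 2.47 m.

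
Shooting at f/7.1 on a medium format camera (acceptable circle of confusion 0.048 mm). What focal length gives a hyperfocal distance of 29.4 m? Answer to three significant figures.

From H = f²/(N·c) + f, with f ≪ H: f ≈ √(H·N·c) = √(29400 × 7.1 × 0.048) = √10020 ≈ 100.1 mm.
Exact: f² + N·c·f − N·c·H = 0 ⇒ f = (−N·c + √((N·c)² + 4·N·c·H))/2 = (−0.3408 + √40078)/2 ≈ 99.927 mm ≈ 99.9 mm.

99.9 mm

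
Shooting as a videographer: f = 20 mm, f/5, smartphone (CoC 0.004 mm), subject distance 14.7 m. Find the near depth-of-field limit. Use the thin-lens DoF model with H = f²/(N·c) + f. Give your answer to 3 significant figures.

8.48 m

Hyperfocal distance H = f²/(N·c) + f = 20²/(5 × 0.004) + 20 = 400/0.02 + 20 ≈ 20020.0 mm ≈ 20.02 m.
Near limit Dn = s·(H − f)/(H + s − 2f) = 14700 × (20020.0 − 20) / (20020.0 + 14700 − 2 × 20) = 14700 × 20000.0 / 34680.0 ≈ 8477.5 mm ≈ 8.48 m.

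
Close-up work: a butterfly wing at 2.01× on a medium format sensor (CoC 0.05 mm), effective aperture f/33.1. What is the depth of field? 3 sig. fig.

At magnification m, DoF ≈ 2·N_eff·c/m² = 2 × 33.1 × 0.05 / 2.01² = 3.31 / 4.04 ≈ 0.819 mm.

0.819 mm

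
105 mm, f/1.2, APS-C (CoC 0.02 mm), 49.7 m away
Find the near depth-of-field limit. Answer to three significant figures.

44.9 m

Hyperfocal distance H = f²/(N·c) + f = 105²/(1.2 × 0.02) + 105 = 11025/0.024 + 105 ≈ 459480.0 mm ≈ 459.5 m.
Near limit Dn = s·(H − f)/(H + s − 2f) = 49700 × (459480.0 − 105) / (459480.0 + 49700 − 2 × 105) = 49700 × 459375.0 / 508970.0 ≈ 44857 mm ≈ 44.9 m.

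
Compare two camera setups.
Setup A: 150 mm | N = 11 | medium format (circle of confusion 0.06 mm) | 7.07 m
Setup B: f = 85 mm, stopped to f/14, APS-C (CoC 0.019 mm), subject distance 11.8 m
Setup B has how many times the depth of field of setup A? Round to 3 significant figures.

4.18

Setup A: H = 150²/(11×0.06) + 150 ≈ 34240.9 mm; DoF = Df − Dn = 8870.6 − 5877.0 ≈ 2993.6 mm.
Setup B: H = 85²/(14×0.019) + 85 ≈ 27246.7 mm; DoF = Df − Dn = 20749 − 8244 ≈ 12505 mm.
Ratio = 12505 / 2993.6 ≈ 4.18.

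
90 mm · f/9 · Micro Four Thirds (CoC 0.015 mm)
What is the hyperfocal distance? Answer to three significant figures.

Hyperfocal distance H = f²/(N·c) + f = 90²/(9 × 0.015) + 90 = 8100/0.135 + 90 ≈ 60090.0 mm ≈ 60.1 m.

60.1 m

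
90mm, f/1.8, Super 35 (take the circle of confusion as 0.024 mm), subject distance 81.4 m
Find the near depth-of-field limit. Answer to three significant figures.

56.8 m

Hyperfocal distance H = f²/(N·c) + f = 90²/(1.8 × 0.024) + 90 = 8100/0.0432 + 90 ≈ 187590.0 mm ≈ 187.6 m.
Near limit Dn = s·(H − f)/(H + s − 2f) = 81400 × (187590.0 − 90) / (187590.0 + 81400 − 2 × 90) = 81400 × 187500.0 / 268810.0 ≈ 56778 mm ≈ 56.8 m.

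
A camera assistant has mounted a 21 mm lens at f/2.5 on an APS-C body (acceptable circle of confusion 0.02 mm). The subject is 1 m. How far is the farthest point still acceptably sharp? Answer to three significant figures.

1.12 m

Hyperfocal distance H = f²/(N·c) + f = 21²/(2.5 × 0.02) + 21 = 441/0.05 + 21 ≈ 8841.0 mm ≈ 8.841 m.
Far limit Df = s·(H − f)/(H − s) = 1000 × (8841.0 − 21) / (8841.0 − 1000) = 1000 × 8820.0 / 7841.0 ≈ 1124.9 mm ≈ 1.12 m.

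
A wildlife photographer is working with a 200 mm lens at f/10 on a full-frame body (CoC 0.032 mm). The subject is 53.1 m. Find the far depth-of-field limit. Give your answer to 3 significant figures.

Hyperfocal distance H = f²/(N·c) + f = 200²/(10 × 0.032) + 200 = 40000/0.32 + 200 ≈ 125200.0 mm ≈ 125.2 m.
Far limit Df = s·(H − f)/(H − s) = 53100 × (125200.0 − 200) / (125200.0 − 53100) = 53100 × 125000.0 / 72100.0 ≈ 92060 mm ≈ 92.1 m.

92.1 m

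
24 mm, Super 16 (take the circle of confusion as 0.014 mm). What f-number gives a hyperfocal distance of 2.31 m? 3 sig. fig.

Rearrange H = f²/(N·c) + f for N: N = f² / ((H − f)·c).
N = 24² / ((2310 − 24) × 0.014) = 576 / 32.00 ≈ 18.

f/18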